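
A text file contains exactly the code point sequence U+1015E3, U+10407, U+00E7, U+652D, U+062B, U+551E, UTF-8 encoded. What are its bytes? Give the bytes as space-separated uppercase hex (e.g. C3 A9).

F4 81 97 A3 F0 90 90 87 C3 A7 E6 94 AD D8 AB E5 94 9E

U+1015E3: 4-byte form → F4 81 97 A3.
U+10407: 4-byte form → F0 90 90 87.
U+00E7: 2-byte form → C3 A7.
U+652D: 3-byte form → E6 94 AD.
U+062B: 2-byte form → D8 AB.
U+551E: 3-byte form → E5 94 9E.
Concatenated (18 bytes): F4 81 97 A3 F0 90 90 87 C3 A7 E6 94 AD D8 AB E5 94 9E.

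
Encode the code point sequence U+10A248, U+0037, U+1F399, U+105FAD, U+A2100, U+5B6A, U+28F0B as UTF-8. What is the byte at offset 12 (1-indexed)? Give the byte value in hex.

0xBE

1-indexed offset 12 is 0-indexed offset 11.
U+10A248 → 4-byte form F4 8A 89 88 at offsets 0–3.
U+0037 → 1-byte form 37 at offsets 4–4.
U+1F399 → 4-byte form F0 9F 8E 99 at offsets 5–8.
U+105FAD → 4-byte form F4 85 BE AD at offsets 9–12.
Offset 11 falls in char 4's range; it's byte 3 of F4 85 BE AD = 0xBE.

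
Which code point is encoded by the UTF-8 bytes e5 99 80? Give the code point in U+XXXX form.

Leading byte 0xE5 = 11100101 matches 1110xxxx → 3-byte sequence.
Byte 1: 0xE5 = 11100101, payload 0101 (4 bits).
Byte 2: 0x99 = 10011001 (10xxxxxx ✓), payload 011001.
Byte 3: 0x80 = 10000000 (10xxxxxx ✓), payload 000000.
Concatenate: 0101011001000000 = 0x5640 (16 bits → U+5640).

U+5640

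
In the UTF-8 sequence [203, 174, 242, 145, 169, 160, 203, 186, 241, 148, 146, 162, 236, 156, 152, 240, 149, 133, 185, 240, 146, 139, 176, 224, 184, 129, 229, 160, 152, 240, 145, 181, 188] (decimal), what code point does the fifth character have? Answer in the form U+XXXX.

Offset 0: leading byte 0xCB = 11001011 → 2-byte char #1 = CB AE.
Offset 2: leading byte 0xF2 = 11110010 → 4-byte char #2 = F2 91 A9 A0.
Offset 6: leading byte 0xCB = 11001011 → 2-byte char #3 = CB BA.
Offset 8: leading byte 0xF1 = 11110001 → 4-byte char #4 = F1 94 92 A2.
Offset 12: leading byte 0xEC = 11101100 → 3-byte char #5 = EC 9C 98.
Leading byte 0xEC = 11101100 matches 1110xxxx → 3-byte sequence.
Byte 1: 0xEC = 11101100, payload 1100 (4 bits).
Byte 2: 0x9C = 10011100 (10xxxxxx ✓), payload 011100.
Byte 3: 0x98 = 10011000 (10xxxxxx ✓), payload 011000.
Concatenate: 1100011100011000 = 0xC718 (16 bits → U+C718).

U+C718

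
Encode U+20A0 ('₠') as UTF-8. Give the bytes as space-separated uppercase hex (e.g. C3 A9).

E2 82 A0

U+20A0 = 0x20A0 = 8352 decimal. In range U+0800–U+FFFF → 3-byte form: 1110xxxx 10xxxxxx 10xxxxxx.
Binary (16 bits): 0010000010100000.
Split 4+6+6: 0010 | 000010 | 100000.
Byte 1: 11100010 = 0xE2.
Byte 2: 10000010 = 0x82.
Byte 3: 10100000 = 0xA0.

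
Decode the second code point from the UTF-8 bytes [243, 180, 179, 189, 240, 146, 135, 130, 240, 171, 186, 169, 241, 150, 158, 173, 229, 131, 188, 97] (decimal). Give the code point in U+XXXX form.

U+121C2

Offset 0: leading byte 0xF3 = 11110011 → 4-byte char #1 = F3 B4 B3 BD.
Offset 4: leading byte 0xF0 = 11110000 → 4-byte char #2 = F0 92 87 82.
Leading byte 0xF0 = 11110000 matches 11110xxx → 4-byte sequence.
Byte 1: 0xF0 = 11110000, payload 000 (3 bits).
Byte 2: 0x92 = 10010010 (10xxxxxx ✓), payload 010010.
Byte 3: 0x87 = 10000111 (10xxxxxx ✓), payload 000111.
Byte 4: 0x82 = 10000010 (10xxxxxx ✓), payload 000010.
Concatenate: 000010010000111000010 = 0x121C2 (21 bits → U+121C2).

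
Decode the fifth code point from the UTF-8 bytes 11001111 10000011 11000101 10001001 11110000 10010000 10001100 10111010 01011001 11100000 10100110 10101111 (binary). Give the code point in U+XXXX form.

Offset 0: leading byte 0xCF = 11001111 → 2-byte char #1 = CF 83.
Offset 2: leading byte 0xC5 = 11000101 → 2-byte char #2 = C5 89.
Offset 4: leading byte 0xF0 = 11110000 → 4-byte char #3 = F0 90 8C BA.
Offset 8: leading byte 0x59 = 01011001 → 1-byte char #4 = 59.
Offset 9: leading byte 0xE0 = 11100000 → 3-byte char #5 = E0 A6 AF.
Leading byte 0xE0 = 11100000 matches 1110xxxx → 3-byte sequence.
Byte 1: 0xE0 = 11100000, payload 0000 (4 bits).
Byte 2: 0xA6 = 10100110 (10xxxxxx ✓), payload 100110.
Byte 3: 0xAF = 10101111 (10xxxxxx ✓), payload 101111.
Concatenate: 0000100110101111 = 0x9AF (16 bits → U+09AF).

U+09AF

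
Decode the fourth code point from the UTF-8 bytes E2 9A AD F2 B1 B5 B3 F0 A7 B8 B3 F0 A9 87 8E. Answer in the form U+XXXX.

Offset 0: leading byte 0xE2 = 11100010 → 3-byte char #1 = E2 9A AD.
Offset 3: leading byte 0xF2 = 11110010 → 4-byte char #2 = F2 B1 B5 B3.
Offset 7: leading byte 0xF0 = 11110000 → 4-byte char #3 = F0 A7 B8 B3.
Offset 11: leading byte 0xF0 = 11110000 → 4-byte char #4 = F0 A9 87 8E.
Leading byte 0xF0 = 11110000 matches 11110xxx → 4-byte sequence.
Byte 1: 0xF0 = 11110000, payload 000 (3 bits).
Byte 2: 0xA9 = 10101001 (10xxxxxx ✓), payload 101001.
Byte 3: 0x87 = 10000111 (10xxxxxx ✓), payload 000111.
Byte 4: 0x8E = 10001110 (10xxxxxx ✓), payload 001110.
Concatenate: 000101001000111001110 = 0x291CE (21 bits → U+291CE).

U+291CE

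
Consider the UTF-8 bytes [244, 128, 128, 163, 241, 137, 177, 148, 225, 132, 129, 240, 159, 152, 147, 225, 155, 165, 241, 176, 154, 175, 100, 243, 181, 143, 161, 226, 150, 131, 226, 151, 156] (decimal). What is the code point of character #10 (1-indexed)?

Offset 0: leading byte 0xF4 = 11110100 → 4-byte char #1 = F4 80 80 A3.
Offset 4: leading byte 0xF1 = 11110001 → 4-byte char #2 = F1 89 B1 94.
Offset 8: leading byte 0xE1 = 11100001 → 3-byte char #3 = E1 84 81.
Offset 11: leading byte 0xF0 = 11110000 → 4-byte char #4 = F0 9F 98 93.
Offset 15: leading byte 0xE1 = 11100001 → 3-byte char #5 = E1 9B A5.
Offset 18: leading byte 0xF1 = 11110001 → 4-byte char #6 = F1 B0 9A AF.
Offset 22: leading byte 0x64 = 01100100 → 1-byte char #7 = 64.
Offset 23: leading byte 0xF3 = 11110011 → 4-byte char #8 = F3 B5 8F A1.
Offset 27: leading byte 0xE2 = 11100010 → 3-byte char #9 = E2 96 83.
Offset 30: leading byte 0xE2 = 11100010 → 3-byte char #10 = E2 97 9C.
Leading byte 0xE2 = 11100010 matches 1110xxxx → 3-byte sequence.
Byte 1: 0xE2 = 11100010, payload 0010 (4 bits).
Byte 2: 0x97 = 10010111 (10xxxxxx ✓), payload 010111.
Byte 3: 0x9C = 10011100 (10xxxxxx ✓), payload 011100.
Concatenate: 0010010111011100 = 0x25DC (16 bits → U+25DC).

U+25DC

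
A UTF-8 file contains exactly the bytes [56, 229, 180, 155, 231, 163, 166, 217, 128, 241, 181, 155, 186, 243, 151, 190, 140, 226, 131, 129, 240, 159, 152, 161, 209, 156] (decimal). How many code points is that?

Byte at offset 0: 0x38 = 00111000 → 1-byte char (#1). Advance 1.
Byte at offset 1: 0xE5 = 11100101 → 3-byte char (#2). Advance 3.
Byte at offset 4: 0xE7 = 11100111 → 3-byte char (#3). Advance 3.
Byte at offset 7: 0xD9 = 11011001 → 2-byte char (#4). Advance 2.
Byte at offset 9: 0xF1 = 11110001 → 4-byte char (#5). Advance 4.
Byte at offset 13: 0xF3 = 11110011 → 4-byte char (#6). Advance 4.
Byte at offset 17: 0xE2 = 11100010 → 3-byte char (#7). Advance 3.
Byte at offset 20: 0xF0 = 11110000 → 4-byte char (#8). Advance 4.
Byte at offset 24: 0xD1 = 11010001 → 2-byte char (#9). Advance 2.
Reached end at offset 26 after 9 code points.

9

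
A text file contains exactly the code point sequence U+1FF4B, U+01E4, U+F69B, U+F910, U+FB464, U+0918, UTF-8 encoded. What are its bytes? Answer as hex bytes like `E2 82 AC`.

U+1FF4B: 4-byte form → F0 9F BD 8B.
U+01E4: 2-byte form → C7 A4.
U+F69B: 3-byte form → EF 9A 9B.
U+F910: 3-byte form → EF A4 90.
U+FB464: 4-byte form → F3 BB 91 A4.
U+0918: 3-byte form → E0 A4 98.
Concatenated (19 bytes): F0 9F BD 8B C7 A4 EF 9A 9B EF A4 90 F3 BB 91 A4 E0 A4 98.

F0 9F BD 8B C7 A4 EF 9A 9B EF A4 90 F3 BB 91 A4 E0 A4 98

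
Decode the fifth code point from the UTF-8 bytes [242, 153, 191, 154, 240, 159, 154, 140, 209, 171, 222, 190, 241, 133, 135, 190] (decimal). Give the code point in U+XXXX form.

U+451FE

Offset 0: leading byte 0xF2 = 11110010 → 4-byte char #1 = F2 99 BF 9A.
Offset 4: leading byte 0xF0 = 11110000 → 4-byte char #2 = F0 9F 9A 8C.
Offset 8: leading byte 0xD1 = 11010001 → 2-byte char #3 = D1 AB.
Offset 10: leading byte 0xDE = 11011110 → 2-byte char #4 = DE BE.
Offset 12: leading byte 0xF1 = 11110001 → 4-byte char #5 = F1 85 87 BE.
Leading byte 0xF1 = 11110001 matches 11110xxx → 4-byte sequence.
Byte 1: 0xF1 = 11110001, payload 001 (3 bits).
Byte 2: 0x85 = 10000101 (10xxxxxx ✓), payload 000101.
Byte 3: 0x87 = 10000111 (10xxxxxx ✓), payload 000111.
Byte 4: 0xBE = 10111110 (10xxxxxx ✓), payload 111110.
Concatenate: 001000101000111111110 = 0x451FE (21 bits → U+451FE).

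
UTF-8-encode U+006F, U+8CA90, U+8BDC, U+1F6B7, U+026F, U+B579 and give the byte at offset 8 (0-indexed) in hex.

U+006F → 1-byte form 6F at offsets 0–0.
U+8CA90 → 4-byte form F2 8C AA 90 at offsets 1–4.
U+8BDC → 3-byte form E8 AF 9C at offsets 5–7.
U+1F6B7 → 4-byte form F0 9F 9A B7 at offsets 8–11.
Offset 8 falls in char 4's range; it's byte 1 of F0 9F 9A B7 = 0xF0.

0xF0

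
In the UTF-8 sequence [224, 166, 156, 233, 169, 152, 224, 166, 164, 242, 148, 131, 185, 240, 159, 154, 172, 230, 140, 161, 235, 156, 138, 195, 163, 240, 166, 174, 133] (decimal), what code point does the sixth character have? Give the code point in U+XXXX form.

U+6321

Offset 0: leading byte 0xE0 = 11100000 → 3-byte char #1 = E0 A6 9C.
Offset 3: leading byte 0xE9 = 11101001 → 3-byte char #2 = E9 A9 98.
Offset 6: leading byte 0xE0 = 11100000 → 3-byte char #3 = E0 A6 A4.
Offset 9: leading byte 0xF2 = 11110010 → 4-byte char #4 = F2 94 83 B9.
Offset 13: leading byte 0xF0 = 11110000 → 4-byte char #5 = F0 9F 9A AC.
Offset 17: leading byte 0xE6 = 11100110 → 3-byte char #6 = E6 8C A1.
Leading byte 0xE6 = 11100110 matches 1110xxxx → 3-byte sequence.
Byte 1: 0xE6 = 11100110, payload 0110 (4 bits).
Byte 2: 0x8C = 10001100 (10xxxxxx ✓), payload 001100.
Byte 3: 0xA1 = 10100001 (10xxxxxx ✓), payload 100001.
Concatenate: 0110001100100001 = 0x6321 (16 bits → U+6321).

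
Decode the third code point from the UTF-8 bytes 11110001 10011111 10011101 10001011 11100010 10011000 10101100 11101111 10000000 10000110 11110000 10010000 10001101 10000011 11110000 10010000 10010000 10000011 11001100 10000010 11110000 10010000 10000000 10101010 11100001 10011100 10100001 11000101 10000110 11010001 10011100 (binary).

U+F006

Offset 0: leading byte 0xF1 = 11110001 → 4-byte char #1 = F1 9F 9D 8B.
Offset 4: leading byte 0xE2 = 11100010 → 3-byte char #2 = E2 98 AC.
Offset 7: leading byte 0xEF = 11101111 → 3-byte char #3 = EF 80 86.
Leading byte 0xEF = 11101111 matches 1110xxxx → 3-byte sequence.
Byte 1: 0xEF = 11101111, payload 1111 (4 bits).
Byte 2: 0x80 = 10000000 (10xxxxxx ✓), payload 000000.
Byte 3: 0x86 = 10000110 (10xxxxxx ✓), payload 000110.
Concatenate: 1111000000000110 = 0xF006 (16 bits → U+F006).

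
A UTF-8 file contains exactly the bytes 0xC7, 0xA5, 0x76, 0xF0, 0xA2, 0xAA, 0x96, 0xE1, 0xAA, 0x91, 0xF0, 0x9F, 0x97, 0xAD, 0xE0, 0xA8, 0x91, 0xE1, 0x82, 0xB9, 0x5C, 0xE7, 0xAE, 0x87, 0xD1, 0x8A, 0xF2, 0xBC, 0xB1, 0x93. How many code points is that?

Byte at offset 0: 0xC7 = 11000111 → 2-byte char (#1). Advance 2.
Byte at offset 2: 0x76 = 01110110 → 1-byte char (#2). Advance 1.
Byte at offset 3: 0xF0 = 11110000 → 4-byte char (#3). Advance 4.
Byte at offset 7: 0xE1 = 11100001 → 3-byte char (#4). Advance 3.
Byte at offset 10: 0xF0 = 11110000 → 4-byte char (#5). Advance 4.
Byte at offset 14: 0xE0 = 11100000 → 3-byte char (#6). Advance 3.
Byte at offset 17: 0xE1 = 11100001 → 3-byte char (#7). Advance 3.
Byte at offset 20: 0x5C = 01011100 → 1-byte char (#8). Advance 1.
Byte at offset 21: 0xE7 = 11100111 → 3-byte char (#9). Advance 3.
Byte at offset 24: 0xD1 = 11010001 → 2-byte char (#10). Advance 2.
Byte at offset 26: 0xF2 = 11110010 → 4-byte char (#11). Advance 4.
Reached end at offset 30 after 11 code points.

11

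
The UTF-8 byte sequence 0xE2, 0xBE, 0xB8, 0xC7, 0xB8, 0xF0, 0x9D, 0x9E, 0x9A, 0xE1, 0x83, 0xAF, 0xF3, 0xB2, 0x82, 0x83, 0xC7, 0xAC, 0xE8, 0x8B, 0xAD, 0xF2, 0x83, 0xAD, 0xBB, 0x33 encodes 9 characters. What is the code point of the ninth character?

U+0033

Offset 0: leading byte 0xE2 = 11100010 → 3-byte char #1 = E2 BE B8.
Offset 3: leading byte 0xC7 = 11000111 → 2-byte char #2 = C7 B8.
Offset 5: leading byte 0xF0 = 11110000 → 4-byte char #3 = F0 9D 9E 9A.
Offset 9: leading byte 0xE1 = 11100001 → 3-byte char #4 = E1 83 AF.
Offset 12: leading byte 0xF3 = 11110011 → 4-byte char #5 = F3 B2 82 83.
Offset 16: leading byte 0xC7 = 11000111 → 2-byte char #6 = C7 AC.
Offset 18: leading byte 0xE8 = 11101000 → 3-byte char #7 = E8 8B AD.
Offset 21: leading byte 0xF2 = 11110010 → 4-byte char #8 = F2 83 AD BB.
Offset 25: leading byte 0x33 = 00110011 → 1-byte char #9 = 33.
Leading byte 0x33 = 00110011 matches 0xxxxxxx → 1-byte sequence.
Byte 1: 0x33 = 00110011, payload 0110011 (7 bits).
Concatenate: 0110011 = 0x33 (7 bits → U+0033).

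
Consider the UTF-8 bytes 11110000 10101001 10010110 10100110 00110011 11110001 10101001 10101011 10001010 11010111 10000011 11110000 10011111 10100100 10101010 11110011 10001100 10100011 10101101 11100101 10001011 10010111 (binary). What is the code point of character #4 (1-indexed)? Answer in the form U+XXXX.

U+05C3

Offset 0: leading byte 0xF0 = 11110000 → 4-byte char #1 = F0 A9 96 A6.
Offset 4: leading byte 0x33 = 00110011 → 1-byte char #2 = 33.
Offset 5: leading byte 0xF1 = 11110001 → 4-byte char #3 = F1 A9 AB 8A.
Offset 9: leading byte 0xD7 = 11010111 → 2-byte char #4 = D7 83.
Leading byte 0xD7 = 11010111 matches 110xxxxx → 2-byte sequence.
Byte 1: 0xD7 = 11010111, payload 10111 (5 bits).
Byte 2: 0x83 = 10000011 (10xxxxxx ✓), payload 000011.
Concatenate: 10111000011 = 0x5C3 (11 bits → U+05C3).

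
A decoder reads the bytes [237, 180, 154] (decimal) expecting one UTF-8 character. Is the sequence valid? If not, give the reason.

invalid (encodes a surrogate (U+D800–U+DFFF))

Structurally a 3-byte sequence; payload = 0xDD1A.
But 0xDD1A is in U+D800–U+DFFF, the surrogate range. Surrogates are not Unicode scalar values and are forbidden in UTF-8.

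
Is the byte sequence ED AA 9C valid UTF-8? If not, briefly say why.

invalid (encodes a surrogate (U+D800–U+DFFF))

Structurally a 3-byte sequence; payload = 0xDA9C.
But 0xDA9C is in U+D800–U+DFFF, the surrogate range. Surrogates are not Unicode scalar values and are forbidden in UTF-8.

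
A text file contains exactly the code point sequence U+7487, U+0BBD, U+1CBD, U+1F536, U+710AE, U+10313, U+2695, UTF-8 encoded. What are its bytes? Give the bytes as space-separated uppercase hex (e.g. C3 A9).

U+7487: 3-byte form → E7 92 87.
U+0BBD: 3-byte form → E0 AE BD.
U+1CBD: 3-byte form → E1 B2 BD.
U+1F536: 4-byte form → F0 9F 94 B6.
U+710AE: 4-byte form → F1 B1 82 AE.
U+10313: 4-byte form → F0 90 8C 93.
U+2695: 3-byte form → E2 9A 95.
Concatenated (24 bytes): E7 92 87 E0 AE BD E1 B2 BD F0 9F 94 B6 F1 B1 82 AE F0 90 8C 93 E2 9A 95.

E7 92 87 E0 AE BD E1 B2 BD F0 9F 94 B6 F1 B1 82 AE F0 90 8C 93 E2 9A 95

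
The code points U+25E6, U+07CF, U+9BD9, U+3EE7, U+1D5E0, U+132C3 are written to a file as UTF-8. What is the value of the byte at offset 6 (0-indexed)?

0xAF

U+25E6 → 3-byte form E2 97 A6 at offsets 0–2.
U+07CF → 2-byte form DF 8F at offsets 3–4.
U+9BD9 → 3-byte form E9 AF 99 at offsets 5–7.
Offset 6 falls in char 3's range; it's byte 2 of E9 AF 99 = 0xAF.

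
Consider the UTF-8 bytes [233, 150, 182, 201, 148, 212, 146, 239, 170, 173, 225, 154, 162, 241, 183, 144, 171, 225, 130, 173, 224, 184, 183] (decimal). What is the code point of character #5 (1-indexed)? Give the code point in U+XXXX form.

Offset 0: leading byte 0xE9 = 11101001 → 3-byte char #1 = E9 96 B6.
Offset 3: leading byte 0xC9 = 11001001 → 2-byte char #2 = C9 94.
Offset 5: leading byte 0xD4 = 11010100 → 2-byte char #3 = D4 92.
Offset 7: leading byte 0xEF = 11101111 → 3-byte char #4 = EF AA AD.
Offset 10: leading byte 0xE1 = 11100001 → 3-byte char #5 = E1 9A A2.
Leading byte 0xE1 = 11100001 matches 1110xxxx → 3-byte sequence.
Byte 1: 0xE1 = 11100001, payload 0001 (4 bits).
Byte 2: 0x9A = 10011010 (10xxxxxx ✓), payload 011010.
Byte 3: 0xA2 = 10100010 (10xxxxxx ✓), payload 100010.
Concatenate: 0001011010100010 = 0x16A2 (16 bits → U+16A2).

U+16A2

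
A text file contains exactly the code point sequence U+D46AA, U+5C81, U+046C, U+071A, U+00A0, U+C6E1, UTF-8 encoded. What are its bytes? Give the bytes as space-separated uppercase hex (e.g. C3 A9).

U+D46AA: 4-byte form → F3 94 9A AA.
U+5C81: 3-byte form → E5 B2 81.
U+046C: 2-byte form → D1 AC.
U+071A: 2-byte form → DC 9A.
U+00A0: 2-byte form → C2 A0.
U+C6E1: 3-byte form → EC 9B A1.
Concatenated (16 bytes): F3 94 9A AA E5 B2 81 D1 AC DC 9A C2 A0 EC 9B A1.

F3 94 9A AA E5 B2 81 D1 AC DC 9A C2 A0 EC 9B A1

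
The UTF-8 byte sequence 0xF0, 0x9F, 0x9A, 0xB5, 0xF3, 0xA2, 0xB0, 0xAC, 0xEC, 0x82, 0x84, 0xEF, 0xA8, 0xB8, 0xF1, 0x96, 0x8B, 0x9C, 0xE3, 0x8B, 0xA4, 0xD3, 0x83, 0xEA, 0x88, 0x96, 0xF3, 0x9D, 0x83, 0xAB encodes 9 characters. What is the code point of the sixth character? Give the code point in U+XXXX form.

Offset 0: leading byte 0xF0 = 11110000 → 4-byte char #1 = F0 9F 9A B5.
Offset 4: leading byte 0xF3 = 11110011 → 4-byte char #2 = F3 A2 B0 AC.
Offset 8: leading byte 0xEC = 11101100 → 3-byte char #3 = EC 82 84.
Offset 11: leading byte 0xEF = 11101111 → 3-byte char #4 = EF A8 B8.
Offset 14: leading byte 0xF1 = 11110001 → 4-byte char #5 = F1 96 8B 9C.
Offset 18: leading byte 0xE3 = 11100011 → 3-byte char #6 = E3 8B A4.
Leading byte 0xE3 = 11100011 matches 1110xxxx → 3-byte sequence.
Byte 1: 0xE3 = 11100011, payload 0011 (4 bits).
Byte 2: 0x8B = 10001011 (10xxxxxx ✓), payload 001011.
Byte 3: 0xA4 = 10100100 (10xxxxxx ✓), payload 100100.
Concatenate: 0011001011100100 = 0x32E4 (16 bits → U+32E4).

U+32E4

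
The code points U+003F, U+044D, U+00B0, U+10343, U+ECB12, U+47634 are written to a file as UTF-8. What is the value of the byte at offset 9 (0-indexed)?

0xF3

U+003F → 1-byte form 3F at offsets 0–0.
U+044D → 2-byte form D1 8D at offsets 1–2.
U+00B0 → 2-byte form C2 B0 at offsets 3–4.
U+10343 → 4-byte form F0 90 8D 83 at offsets 5–8.
U+ECB12 → 4-byte form F3 AC AC 92 at offsets 9–12.
Offset 9 falls in char 5's range; it's byte 1 of F3 AC AC 92 = 0xF3.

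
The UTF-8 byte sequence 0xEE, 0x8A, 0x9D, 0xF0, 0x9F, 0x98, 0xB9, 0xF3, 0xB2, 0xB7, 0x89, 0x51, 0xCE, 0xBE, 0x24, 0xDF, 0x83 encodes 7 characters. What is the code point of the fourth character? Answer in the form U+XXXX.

Offset 0: leading byte 0xEE = 11101110 → 3-byte char #1 = EE 8A 9D.
Offset 3: leading byte 0xF0 = 11110000 → 4-byte char #2 = F0 9F 98 B9.
Offset 7: leading byte 0xF3 = 11110011 → 4-byte char #3 = F3 B2 B7 89.
Offset 11: leading byte 0x51 = 01010001 → 1-byte char #4 = 51.
Leading byte 0x51 = 01010001 matches 0xxxxxxx → 1-byte sequence.
Byte 1: 0x51 = 01010001, payload 1010001 (7 bits).
Concatenate: 1010001 = 0x51 (7 bits → U+0051).

U+0051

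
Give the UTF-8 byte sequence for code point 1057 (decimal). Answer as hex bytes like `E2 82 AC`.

D0 A1

U+0421 = 0x421 = 1057 decimal. In range U+0080–U+07FF → 2-byte form: 110xxxxx 10xxxxxx.
Binary (11 bits): 10000100001.
Split 5+6: 10000 | 100001.
Byte 1: 11010000 = 0xD0.
Byte 2: 10100001 = 0xA1.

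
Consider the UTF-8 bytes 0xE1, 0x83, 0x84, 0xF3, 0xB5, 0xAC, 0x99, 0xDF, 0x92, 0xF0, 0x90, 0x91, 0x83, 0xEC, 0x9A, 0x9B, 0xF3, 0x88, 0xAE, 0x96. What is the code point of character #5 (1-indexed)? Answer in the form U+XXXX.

Offset 0: leading byte 0xE1 = 11100001 → 3-byte char #1 = E1 83 84.
Offset 3: leading byte 0xF3 = 11110011 → 4-byte char #2 = F3 B5 AC 99.
Offset 7: leading byte 0xDF = 11011111 → 2-byte char #3 = DF 92.
Offset 9: leading byte 0xF0 = 11110000 → 4-byte char #4 = F0 90 91 83.
Offset 13: leading byte 0xEC = 11101100 → 3-byte char #5 = EC 9A 9B.
Leading byte 0xEC = 11101100 matches 1110xxxx → 3-byte sequence.
Byte 1: 0xEC = 11101100, payload 1100 (4 bits).
Byte 2: 0x9A = 10011010 (10xxxxxx ✓), payload 011010.
Byte 3: 0x9B = 10011011 (10xxxxxx ✓), payload 011011.
Concatenate: 1100011010011011 = 0xC69B (16 bits → U+C69B).

U+C69B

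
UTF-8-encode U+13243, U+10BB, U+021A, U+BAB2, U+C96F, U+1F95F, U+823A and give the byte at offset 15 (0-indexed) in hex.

U+13243 → 4-byte form F0 93 89 83 at offsets 0–3.
U+10BB → 3-byte form E1 82 BB at offsets 4–6.
U+021A → 2-byte form C8 9A at offsets 7–8.
U+BAB2 → 3-byte form EB AA B2 at offsets 9–11.
U+C96F → 3-byte form EC A5 AF at offsets 12–14.
U+1F95F → 4-byte form F0 9F A5 9F at offsets 15–18.
Offset 15 falls in char 6's range; it's byte 1 of F0 9F A5 9F = 0xF0.

0xF0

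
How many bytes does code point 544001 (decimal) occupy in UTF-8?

4

U+84D01 = 0x84D01. UTF-8 uses 1 byte below 0x80, 2 below 0x800, 3 below 0x10000, 4 up to 0x10FFFF. 0x84D01 is in U+10000–U+10FFFF → 4 bytes.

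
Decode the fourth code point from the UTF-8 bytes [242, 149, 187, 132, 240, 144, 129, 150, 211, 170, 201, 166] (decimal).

U+0266

Offset 0: leading byte 0xF2 = 11110010 → 4-byte char #1 = F2 95 BB 84.
Offset 4: leading byte 0xF0 = 11110000 → 4-byte char #2 = F0 90 81 96.
Offset 8: leading byte 0xD3 = 11010011 → 2-byte char #3 = D3 AA.
Offset 10: leading byte 0xC9 = 11001001 → 2-byte char #4 = C9 A6.
Leading byte 0xC9 = 11001001 matches 110xxxxx → 2-byte sequence.
Byte 1: 0xC9 = 11001001, payload 01001 (5 bits).
Byte 2: 0xA6 = 10100110 (10xxxxxx ✓), payload 100110.
Concatenate: 01001100110 = 0x266 (11 bits → U+0266).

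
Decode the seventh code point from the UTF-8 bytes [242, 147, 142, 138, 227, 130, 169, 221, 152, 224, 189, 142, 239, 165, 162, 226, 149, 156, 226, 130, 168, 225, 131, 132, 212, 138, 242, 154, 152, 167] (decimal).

Offset 0: leading byte 0xF2 = 11110010 → 4-byte char #1 = F2 93 8E 8A.
Offset 4: leading byte 0xE3 = 11100011 → 3-byte char #2 = E3 82 A9.
Offset 7: leading byte 0xDD = 11011101 → 2-byte char #3 = DD 98.
Offset 9: leading byte 0xE0 = 11100000 → 3-byte char #4 = E0 BD 8E.
Offset 12: leading byte 0xEF = 11101111 → 3-byte char #5 = EF A5 A2.
Offset 15: leading byte 0xE2 = 11100010 → 3-byte char #6 = E2 95 9C.
Offset 18: leading byte 0xE2 = 11100010 → 3-byte char #7 = E2 82 A8.
Leading byte 0xE2 = 11100010 matches 1110xxxx → 3-byte sequence.
Byte 1: 0xE2 = 11100010, payload 0010 (4 bits).
Byte 2: 0x82 = 10000010 (10xxxxxx ✓), payload 000010.
Byte 3: 0xA8 = 10101000 (10xxxxxx ✓), payload 101000.
Concatenate: 0010000010101000 = 0x20A8 (16 bits → U+20A8).

U+20A8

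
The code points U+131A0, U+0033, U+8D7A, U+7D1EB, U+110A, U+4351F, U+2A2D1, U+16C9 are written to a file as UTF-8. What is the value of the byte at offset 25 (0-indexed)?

0x89

U+131A0 → 4-byte form F0 93 86 A0 at offsets 0–3.
U+0033 → 1-byte form 33 at offsets 4–4.
U+8D7A → 3-byte form E8 B5 BA at offsets 5–7.
U+7D1EB → 4-byte form F1 BD 87 AB at offsets 8–11.
U+110A → 3-byte form E1 84 8A at offsets 12–14.
U+4351F → 4-byte form F1 83 94 9F at offsets 15–18.
U+2A2D1 → 4-byte form F0 AA 8B 91 at offsets 19–22.
U+16C9 → 3-byte form E1 9B 89 at offsets 23–25.
Offset 25 falls in char 8's range; it's byte 3 of E1 9B 89 = 0x89.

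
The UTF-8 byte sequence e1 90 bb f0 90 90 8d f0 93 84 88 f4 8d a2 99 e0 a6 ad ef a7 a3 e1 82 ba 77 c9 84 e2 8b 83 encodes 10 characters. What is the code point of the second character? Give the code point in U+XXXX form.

Offset 0: leading byte 0xE1 = 11100001 → 3-byte char #1 = E1 90 BB.
Offset 3: leading byte 0xF0 = 11110000 → 4-byte char #2 = F0 90 90 8D.
Leading byte 0xF0 = 11110000 matches 11110xxx → 4-byte sequence.
Byte 1: 0xF0 = 11110000, payload 000 (3 bits).
Byte 2: 0x90 = 10010000 (10xxxxxx ✓), payload 010000.
Byte 3: 0x90 = 10010000 (10xxxxxx ✓), payload 010000.
Byte 4: 0x8D = 10001101 (10xxxxxx ✓), payload 001101.
Concatenate: 000010000010000001101 = 0x1040D (21 bits → U+1040D).

U+1040D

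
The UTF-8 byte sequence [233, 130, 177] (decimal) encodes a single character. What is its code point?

U+90B1

Leading byte 0xE9 = 11101001 matches 1110xxxx → 3-byte sequence.
Byte 1: 0xE9 = 11101001, payload 1001 (4 bits).
Byte 2: 0x82 = 10000010 (10xxxxxx ✓), payload 000010.
Byte 3: 0xB1 = 10110001 (10xxxxxx ✓), payload 110001.
Concatenate: 1001000010110001 = 0x90B1 (16 bits → U+90B1).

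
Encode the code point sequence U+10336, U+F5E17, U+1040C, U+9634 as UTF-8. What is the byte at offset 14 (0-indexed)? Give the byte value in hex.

0xB4

U+10336 → 4-byte form F0 90 8C B6 at offsets 0–3.
U+F5E17 → 4-byte form F3 B5 B8 97 at offsets 4–7.
U+1040C → 4-byte form F0 90 90 8C at offsets 8–11.
U+9634 → 3-byte form E9 98 B4 at offsets 12–14.
Offset 14 falls in char 4's range; it's byte 3 of E9 98 B4 = 0xB4.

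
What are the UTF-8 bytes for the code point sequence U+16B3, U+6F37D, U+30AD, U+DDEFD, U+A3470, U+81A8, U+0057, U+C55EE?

U+16B3: 3-byte form → E1 9A B3.
U+6F37D: 4-byte form → F1 AF 8D BD.
U+30AD: 3-byte form → E3 82 AD.
U+DDEFD: 4-byte form → F3 9D BB BD.
U+A3470: 4-byte form → F2 A3 91 B0.
U+81A8: 3-byte form → E8 86 A8.
U+0057: 1-byte form → 57.
U+C55EE: 4-byte form → F3 85 97 AE.
Concatenated (26 bytes): E1 9A B3 F1 AF 8D BD E3 82 AD F3 9D BB BD F2 A3 91 B0 E8 86 A8 57 F3 85 97 AE.

E1 9A B3 F1 AF 8D BD E3 82 AD F3 9D BB BD F2 A3 91 B0 E8 86 A8 57 F3 85 97 AE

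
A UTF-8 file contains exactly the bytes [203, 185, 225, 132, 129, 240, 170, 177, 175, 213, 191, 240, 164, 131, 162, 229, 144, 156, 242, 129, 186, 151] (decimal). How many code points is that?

Byte at offset 0: 0xCB = 11001011 → 2-byte char (#1). Advance 2.
Byte at offset 2: 0xE1 = 11100001 → 3-byte char (#2). Advance 3.
Byte at offset 5: 0xF0 = 11110000 → 4-byte char (#3). Advance 4.
Byte at offset 9: 0xD5 = 11010101 → 2-byte char (#4). Advance 2.
Byte at offset 11: 0xF0 = 11110000 → 4-byte char (#5). Advance 4.
Byte at offset 15: 0xE5 = 11100101 → 3-byte char (#6). Advance 3.
Byte at offset 18: 0xF2 = 11110010 → 4-byte char (#7). Advance 4.
Reached end at offset 22 after 7 code points.

7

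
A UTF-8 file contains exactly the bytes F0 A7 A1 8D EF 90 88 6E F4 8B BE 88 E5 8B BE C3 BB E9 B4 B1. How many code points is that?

7

Byte at offset 0: 0xF0 = 11110000 → 4-byte char (#1). Advance 4.
Byte at offset 4: 0xEF = 11101111 → 3-byte char (#2). Advance 3.
Byte at offset 7: 0x6E = 01101110 → 1-byte char (#3). Advance 1.
Byte at offset 8: 0xF4 = 11110100 → 4-byte char (#4). Advance 4.
Byte at offset 12: 0xE5 = 11100101 → 3-byte char (#5). Advance 3.
Byte at offset 15: 0xC3 = 11000011 → 2-byte char (#6). Advance 2.
Byte at offset 17: 0xE9 = 11101001 → 3-byte char (#7). Advance 3.
Reached end at offset 20 after 7 code points.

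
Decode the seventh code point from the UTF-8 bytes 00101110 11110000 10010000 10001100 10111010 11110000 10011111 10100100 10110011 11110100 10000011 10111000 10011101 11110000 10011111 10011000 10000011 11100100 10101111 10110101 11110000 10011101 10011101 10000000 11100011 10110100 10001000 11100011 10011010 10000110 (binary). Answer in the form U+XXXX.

U+1D740

Offset 0: leading byte 0x2E = 00101110 → 1-byte char #1 = 2E.
Offset 1: leading byte 0xF0 = 11110000 → 4-byte char #2 = F0 90 8C BA.
Offset 5: leading byte 0xF0 = 11110000 → 4-byte char #3 = F0 9F A4 B3.
Offset 9: leading byte 0xF4 = 11110100 → 4-byte char #4 = F4 83 B8 9D.
Offset 13: leading byte 0xF0 = 11110000 → 4-byte char #5 = F0 9F 98 83.
Offset 17: leading byte 0xE4 = 11100100 → 3-byte char #6 = E4 AF B5.
Offset 20: leading byte 0xF0 = 11110000 → 4-byte char #7 = F0 9D 9D 80.
Leading byte 0xF0 = 11110000 matches 11110xxx → 4-byte sequence.
Byte 1: 0xF0 = 11110000, payload 000 (3 bits).
Byte 2: 0x9D = 10011101 (10xxxxxx ✓), payload 011101.
Byte 3: 0x9D = 10011101 (10xxxxxx ✓), payload 011101.
Byte 4: 0x80 = 10000000 (10xxxxxx ✓), payload 000000.
Concatenate: 000011101011101000000 = 0x1D740 (21 bits → U+1D740).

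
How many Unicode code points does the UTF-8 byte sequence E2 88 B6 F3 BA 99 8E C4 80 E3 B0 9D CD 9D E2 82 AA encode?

6

Byte at offset 0: 0xE2 = 11100010 → 3-byte char (#1). Advance 3.
Byte at offset 3: 0xF3 = 11110011 → 4-byte char (#2). Advance 4.
Byte at offset 7: 0xC4 = 11000100 → 2-byte char (#3). Advance 2.
Byte at offset 9: 0xE3 = 11100011 → 3-byte char (#4). Advance 3.
Byte at offset 12: 0xCD = 11001101 → 2-byte char (#5). Advance 2.
Byte at offset 14: 0xE2 = 11100010 → 3-byte char (#6). Advance 3.
Reached end at offset 17 after 6 code points.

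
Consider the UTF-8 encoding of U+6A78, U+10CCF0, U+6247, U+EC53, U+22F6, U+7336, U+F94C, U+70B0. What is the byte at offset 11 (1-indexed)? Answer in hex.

1-indexed offset 11 is 0-indexed offset 10.
U+6A78 → 3-byte form E6 A9 B8 at offsets 0–2.
U+10CCF0 → 4-byte form F4 8C B3 B0 at offsets 3–6.
U+6247 → 3-byte form E6 89 87 at offsets 7–9.
U+EC53 → 3-byte form EE B1 93 at offsets 10–12.
Offset 10 falls in char 4's range; it's byte 1 of EE B1 93 = 0xEE.

0xEE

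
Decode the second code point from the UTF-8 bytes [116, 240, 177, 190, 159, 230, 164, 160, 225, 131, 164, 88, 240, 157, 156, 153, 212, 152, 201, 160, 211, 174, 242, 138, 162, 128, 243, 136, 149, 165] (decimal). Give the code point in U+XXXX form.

Offset 0: leading byte 0x74 = 01110100 → 1-byte char #1 = 74.
Offset 1: leading byte 0xF0 = 11110000 → 4-byte char #2 = F0 B1 BE 9F.
Leading byte 0xF0 = 11110000 matches 11110xxx → 4-byte sequence.
Byte 1: 0xF0 = 11110000, payload 000 (3 bits).
Byte 2: 0xB1 = 10110001 (10xxxxxx ✓), payload 110001.
Byte 3: 0xBE = 10111110 (10xxxxxx ✓), payload 111110.
Byte 4: 0x9F = 10011111 (10xxxxxx ✓), payload 011111.
Concatenate: 000110001111110011111 = 0x31F9F (21 bits → U+31F9F).

U+31F9F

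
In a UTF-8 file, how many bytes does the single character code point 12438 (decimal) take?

U+3096 = 0x3096. UTF-8 uses 1 byte below 0x80, 2 below 0x800, 3 below 0x10000, 4 up to 0x10FFFF. 0x3096 is in U+0800–U+FFFF → 3 bytes.

3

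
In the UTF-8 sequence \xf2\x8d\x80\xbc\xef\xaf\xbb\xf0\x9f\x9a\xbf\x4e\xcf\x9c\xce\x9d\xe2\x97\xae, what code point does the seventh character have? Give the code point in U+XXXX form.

Offset 0: leading byte 0xF2 = 11110010 → 4-byte char #1 = F2 8D 80 BC.
Offset 4: leading byte 0xEF = 11101111 → 3-byte char #2 = EF AF BB.
Offset 7: leading byte 0xF0 = 11110000 → 4-byte char #3 = F0 9F 9A BF.
Offset 11: leading byte 0x4E = 01001110 → 1-byte char #4 = 4E.
Offset 12: leading byte 0xCF = 11001111 → 2-byte char #5 = CF 9C.
Offset 14: leading byte 0xCE = 11001110 → 2-byte char #6 = CE 9D.
Offset 16: leading byte 0xE2 = 11100010 → 3-byte char #7 = E2 97 AE.
Leading byte 0xE2 = 11100010 matches 1110xxxx → 3-byte sequence.
Byte 1: 0xE2 = 11100010, payload 0010 (4 bits).
Byte 2: 0x97 = 10010111 (10xxxxxx ✓), payload 010111.
Byte 3: 0xAE = 10101110 (10xxxxxx ✓), payload 101110.
Concatenate: 0010010111101110 = 0x25EE (16 bits → U+25EE).

U+25EE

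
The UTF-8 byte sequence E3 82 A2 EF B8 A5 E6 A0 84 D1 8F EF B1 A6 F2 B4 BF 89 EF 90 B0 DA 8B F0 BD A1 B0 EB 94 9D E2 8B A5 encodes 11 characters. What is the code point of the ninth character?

Offset 0: leading byte 0xE3 = 11100011 → 3-byte char #1 = E3 82 A2.
Offset 3: leading byte 0xEF = 11101111 → 3-byte char #2 = EF B8 A5.
Offset 6: leading byte 0xE6 = 11100110 → 3-byte char #3 = E6 A0 84.
Offset 9: leading byte 0xD1 = 11010001 → 2-byte char #4 = D1 8F.
Offset 11: leading byte 0xEF = 11101111 → 3-byte char #5 = EF B1 A6.
Offset 14: leading byte 0xF2 = 11110010 → 4-byte char #6 = F2 B4 BF 89.
Offset 18: leading byte 0xEF = 11101111 → 3-byte char #7 = EF 90 B0.
Offset 21: leading byte 0xDA = 11011010 → 2-byte char #8 = DA 8B.
Offset 23: leading byte 0xF0 = 11110000 → 4-byte char #9 = F0 BD A1 B0.
Leading byte 0xF0 = 11110000 matches 11110xxx → 4-byte sequence.
Byte 1: 0xF0 = 11110000, payload 000 (3 bits).
Byte 2: 0xBD = 10111101 (10xxxxxx ✓), payload 111101.
Byte 3: 0xA1 = 10100001 (10xxxxxx ✓), payload 100001.
Byte 4: 0xB0 = 10110000 (10xxxxxx ✓), payload 110000.
Concatenate: 000111101100001110000 = 0x3D870 (21 bits → U+3D870).

U+3D870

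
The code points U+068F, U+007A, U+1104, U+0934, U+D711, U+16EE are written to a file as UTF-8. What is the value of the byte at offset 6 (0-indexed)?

U+068F → 2-byte form DA 8F at offsets 0–1.
U+007A → 1-byte form 7A at offsets 2–2.
U+1104 → 3-byte form E1 84 84 at offsets 3–5.
U+0934 → 3-byte form E0 A4 B4 at offsets 6–8.
Offset 6 falls in char 4's range; it's byte 1 of E0 A4 B4 = 0xE0.

0xE0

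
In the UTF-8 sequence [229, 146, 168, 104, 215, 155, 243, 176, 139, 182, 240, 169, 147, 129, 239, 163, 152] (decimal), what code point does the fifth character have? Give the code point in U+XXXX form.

U+294C1

Offset 0: leading byte 0xE5 = 11100101 → 3-byte char #1 = E5 92 A8.
Offset 3: leading byte 0x68 = 01101000 → 1-byte char #2 = 68.
Offset 4: leading byte 0xD7 = 11010111 → 2-byte char #3 = D7 9B.
Offset 6: leading byte 0xF3 = 11110011 → 4-byte char #4 = F3 B0 8B B6.
Offset 10: leading byte 0xF0 = 11110000 → 4-byte char #5 = F0 A9 93 81.
Leading byte 0xF0 = 11110000 matches 11110xxx → 4-byte sequence.
Byte 1: 0xF0 = 11110000, payload 000 (3 bits).
Byte 2: 0xA9 = 10101001 (10xxxxxx ✓), payload 101001.
Byte 3: 0x93 = 10010011 (10xxxxxx ✓), payload 010011.
Byte 4: 0x81 = 10000001 (10xxxxxx ✓), payload 000001.
Concatenate: 000101001010011000001 = 0x294C1 (21 bits → U+294C1).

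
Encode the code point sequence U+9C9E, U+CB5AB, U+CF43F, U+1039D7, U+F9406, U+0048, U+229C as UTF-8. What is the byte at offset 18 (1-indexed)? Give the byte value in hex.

0x90

1-indexed offset 18 is 0-indexed offset 17.
U+9C9E → 3-byte form E9 B2 9E at offsets 0–2.
U+CB5AB → 4-byte form F3 8B 96 AB at offsets 3–6.
U+CF43F → 4-byte form F3 8F 90 BF at offsets 7–10.
U+1039D7 → 4-byte form F4 83 A7 97 at offsets 11–14.
U+F9406 → 4-byte form F3 B9 90 86 at offsets 15–18.
Offset 17 falls in char 5's range; it's byte 3 of F3 B9 90 86 = 0x90.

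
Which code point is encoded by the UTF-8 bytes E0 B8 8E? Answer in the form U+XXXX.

Leading byte 0xE0 = 11100000 matches 1110xxxx → 3-byte sequence.
Byte 1: 0xE0 = 11100000, payload 0000 (4 bits).
Byte 2: 0xB8 = 10111000 (10xxxxxx ✓), payload 111000.
Byte 3: 0x8E = 10001110 (10xxxxxx ✓), payload 001110.
Concatenate: 0000111000001110 = 0xE0E (16 bits → U+0E0E).

U+0E0E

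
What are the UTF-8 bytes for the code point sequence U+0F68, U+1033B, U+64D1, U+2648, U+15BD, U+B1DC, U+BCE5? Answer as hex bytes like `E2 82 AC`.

E0 BD A8 F0 90 8C BB E6 93 91 E2 99 88 E1 96 BD EB 87 9C EB B3 A5

U+0F68: 3-byte form → E0 BD A8.
U+1033B: 4-byte form → F0 90 8C BB.
U+64D1: 3-byte form → E6 93 91.
U+2648: 3-byte form → E2 99 88.
U+15BD: 3-byte form → E1 96 BD.
U+B1DC: 3-byte form → EB 87 9C.
U+BCE5: 3-byte form → EB B3 A5.
Concatenated (22 bytes): E0 BD A8 F0 90 8C BB E6 93 91 E2 99 88 E1 96 BD EB 87 9C EB B3 A5.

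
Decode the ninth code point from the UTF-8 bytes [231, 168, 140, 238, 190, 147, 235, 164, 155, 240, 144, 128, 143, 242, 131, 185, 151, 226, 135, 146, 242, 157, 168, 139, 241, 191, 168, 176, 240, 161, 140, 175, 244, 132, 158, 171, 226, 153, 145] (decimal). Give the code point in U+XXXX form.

U+2132F

Offset 0: leading byte 0xE7 = 11100111 → 3-byte char #1 = E7 A8 8C.
Offset 3: leading byte 0xEE = 11101110 → 3-byte char #2 = EE BE 93.
Offset 6: leading byte 0xEB = 11101011 → 3-byte char #3 = EB A4 9B.
Offset 9: leading byte 0xF0 = 11110000 → 4-byte char #4 = F0 90 80 8F.
Offset 13: leading byte 0xF2 = 11110010 → 4-byte char #5 = F2 83 B9 97.
Offset 17: leading byte 0xE2 = 11100010 → 3-byte char #6 = E2 87 92.
Offset 20: leading byte 0xF2 = 11110010 → 4-byte char #7 = F2 9D A8 8B.
Offset 24: leading byte 0xF1 = 11110001 → 4-byte char #8 = F1 BF A8 B0.
Offset 28: leading byte 0xF0 = 11110000 → 4-byte char #9 = F0 A1 8C AF.
Leading byte 0xF0 = 11110000 matches 11110xxx → 4-byte sequence.
Byte 1: 0xF0 = 11110000, payload 000 (3 bits).
Byte 2: 0xA1 = 10100001 (10xxxxxx ✓), payload 100001.
Byte 3: 0x8C = 10001100 (10xxxxxx ✓), payload 001100.
Byte 4: 0xAF = 10101111 (10xxxxxx ✓), payload 101111.
Concatenate: 000100001001100101111 = 0x2132F (21 bits → U+2132F).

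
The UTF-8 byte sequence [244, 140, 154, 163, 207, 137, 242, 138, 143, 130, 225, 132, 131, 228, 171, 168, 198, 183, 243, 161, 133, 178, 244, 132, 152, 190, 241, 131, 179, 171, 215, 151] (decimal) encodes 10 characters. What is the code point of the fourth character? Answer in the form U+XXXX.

U+1103

Offset 0: leading byte 0xF4 = 11110100 → 4-byte char #1 = F4 8C 9A A3.
Offset 4: leading byte 0xCF = 11001111 → 2-byte char #2 = CF 89.
Offset 6: leading byte 0xF2 = 11110010 → 4-byte char #3 = F2 8A 8F 82.
Offset 10: leading byte 0xE1 = 11100001 → 3-byte char #4 = E1 84 83.
Leading byte 0xE1 = 11100001 matches 1110xxxx → 3-byte sequence.
Byte 1: 0xE1 = 11100001, payload 0001 (4 bits).
Byte 2: 0x84 = 10000100 (10xxxxxx ✓), payload 000100.
Byte 3: 0x83 = 10000011 (10xxxxxx ✓), payload 000011.
Concatenate: 0001000100000011 = 0x1103 (16 bits → U+1103).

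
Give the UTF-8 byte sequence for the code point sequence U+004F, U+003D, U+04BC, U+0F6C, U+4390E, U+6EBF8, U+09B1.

U+004F: 1-byte form → 4F.
U+003D: 1-byte form → 3D.
U+04BC: 2-byte form → D2 BC.
U+0F6C: 3-byte form → E0 BD AC.
U+4390E: 4-byte form → F1 83 A4 8E.
U+6EBF8: 4-byte form → F1 AE AF B8.
U+09B1: 3-byte form → E0 A6 B1.
Concatenated (18 bytes): 4F 3D D2 BC E0 BD AC F1 83 A4 8E F1 AE AF B8 E0 A6 B1.

4F 3D D2 BC E0 BD AC F1 83 A4 8E F1 AE AF B8 E0 A6 B1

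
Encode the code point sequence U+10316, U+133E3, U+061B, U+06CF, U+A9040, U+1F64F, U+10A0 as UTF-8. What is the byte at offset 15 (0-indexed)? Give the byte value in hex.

0x80

U+10316 → 4-byte form F0 90 8C 96 at offsets 0–3.
U+133E3 → 4-byte form F0 93 8F A3 at offsets 4–7.
U+061B → 2-byte form D8 9B at offsets 8–9.
U+06CF → 2-byte form DB 8F at offsets 10–11.
U+A9040 → 4-byte form F2 A9 81 80 at offsets 12–15.
Offset 15 falls in char 5's range; it's byte 4 of F2 A9 81 80 = 0x80.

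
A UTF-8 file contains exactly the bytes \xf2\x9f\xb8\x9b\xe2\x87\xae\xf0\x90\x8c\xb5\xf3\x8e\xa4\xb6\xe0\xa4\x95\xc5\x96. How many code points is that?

6

Byte at offset 0: 0xF2 = 11110010 → 4-byte char (#1). Advance 4.
Byte at offset 4: 0xE2 = 11100010 → 3-byte char (#2). Advance 3.
Byte at offset 7: 0xF0 = 11110000 → 4-byte char (#3). Advance 4.
Byte at offset 11: 0xF3 = 11110011 → 4-byte char (#4). Advance 4.
Byte at offset 15: 0xE0 = 11100000 → 3-byte char (#5). Advance 3.
Byte at offset 18: 0xC5 = 11000101 → 2-byte char (#6). Advance 2.
Reached end at offset 20 after 6 code points.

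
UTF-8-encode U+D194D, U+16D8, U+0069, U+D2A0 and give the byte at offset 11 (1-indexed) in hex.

0xA0

1-indexed offset 11 is 0-indexed offset 10.
U+D194D → 4-byte form F3 91 A5 8D at offsets 0–3.
U+16D8 → 3-byte form E1 9B 98 at offsets 4–6.
U+0069 → 1-byte form 69 at offsets 7–7.
U+D2A0 → 3-byte form ED 8A A0 at offsets 8–10.
Offset 10 falls in char 4's range; it's byte 3 of ED 8A A0 = 0xA0.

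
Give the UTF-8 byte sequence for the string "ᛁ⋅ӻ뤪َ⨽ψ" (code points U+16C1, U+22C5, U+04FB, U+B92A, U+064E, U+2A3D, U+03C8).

E1 9B 81 E2 8B 85 D3 BB EB A4 AA D9 8E E2 A8 BD CF 88

U+16C1: 3-byte form → E1 9B 81.
U+22C5: 3-byte form → E2 8B 85.
U+04FB: 2-byte form → D3 BB.
U+B92A: 3-byte form → EB A4 AA.
U+064E: 2-byte form → D9 8E.
U+2A3D: 3-byte form → E2 A8 BD.
U+03C8: 2-byte form → CF 88.
Concatenated (18 bytes): E1 9B 81 E2 8B 85 D3 BB EB A4 AA D9 8E E2 A8 BD CF 88.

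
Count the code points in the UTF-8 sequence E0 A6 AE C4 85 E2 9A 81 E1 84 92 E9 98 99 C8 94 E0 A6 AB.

7

Byte at offset 0: 0xE0 = 11100000 → 3-byte char (#1). Advance 3.
Byte at offset 3: 0xC4 = 11000100 → 2-byte char (#2). Advance 2.
Byte at offset 5: 0xE2 = 11100010 → 3-byte char (#3). Advance 3.
Byte at offset 8: 0xE1 = 11100001 → 3-byte char (#4). Advance 3.
Byte at offset 11: 0xE9 = 11101001 → 3-byte char (#5). Advance 3.
Byte at offset 14: 0xC8 = 11001000 → 2-byte char (#6). Advance 2.
Byte at offset 16: 0xE0 = 11100000 → 3-byte char (#7). Advance 3.
Reached end at offset 19 after 7 code points.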